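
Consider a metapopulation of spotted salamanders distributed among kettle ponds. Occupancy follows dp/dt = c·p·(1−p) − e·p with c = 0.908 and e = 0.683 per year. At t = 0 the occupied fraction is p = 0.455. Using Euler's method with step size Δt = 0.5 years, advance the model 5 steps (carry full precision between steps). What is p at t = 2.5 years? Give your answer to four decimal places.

0.3260

Update rule: p ← p + [c·p·(1−p) − e·p]·Δt with Δt = 0.5.
t = 0.5: p = 0.45500 + (-0.04280) = 0.41220
t = 1: p = 0.41220 + (-0.03077) = 0.38143
t = 1.5: p = 0.38143 + (-0.02314) = 0.35829
t = 2: p = 0.35829 + (-0.01797) = 0.34032
t = 2.5: p = 0.34032 + (-0.01429) = 0.32602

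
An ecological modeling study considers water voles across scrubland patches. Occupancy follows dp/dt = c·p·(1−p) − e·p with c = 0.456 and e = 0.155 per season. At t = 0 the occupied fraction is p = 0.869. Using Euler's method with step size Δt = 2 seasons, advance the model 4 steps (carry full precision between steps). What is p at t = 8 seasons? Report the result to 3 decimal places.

Update rule: p ← p + [c·p·(1−p) − e·p]·Δt with Δt = 2.
step 1: Δp = -0.16557, p = 0.70343
step 2: Δp = -0.02781, p = 0.67563
step 3: Δp = -0.00957, p = 0.66605
step 4: Δp = -0.00362, p = 0.66243

0.662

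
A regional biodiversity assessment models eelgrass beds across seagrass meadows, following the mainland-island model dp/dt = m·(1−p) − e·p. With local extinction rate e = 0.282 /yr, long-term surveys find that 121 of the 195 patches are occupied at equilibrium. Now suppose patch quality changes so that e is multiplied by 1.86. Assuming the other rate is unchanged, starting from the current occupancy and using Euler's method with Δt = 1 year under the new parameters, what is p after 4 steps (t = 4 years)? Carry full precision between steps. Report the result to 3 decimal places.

0.468

Observed p* = 121/195 = 0.62051.
Balance m(1−p*) = e·p* gives m = e·p*/(1−p*) = 0.282×0.62051/0.37949 = 0.46111.
Starting from p₀ = 0.62051; update p ← p + (dp/dt)·Δt with the new parameters.
t = 1: p = 0.62051 + (-0.15049) = 0.47003
t = 2: p = 0.47003 + (-0.00216) = 0.46786
t = 3: p = 0.46786 + (-0.00003) = 0.46783
t = 4: p = 0.46783 + (-0.00000) = 0.46783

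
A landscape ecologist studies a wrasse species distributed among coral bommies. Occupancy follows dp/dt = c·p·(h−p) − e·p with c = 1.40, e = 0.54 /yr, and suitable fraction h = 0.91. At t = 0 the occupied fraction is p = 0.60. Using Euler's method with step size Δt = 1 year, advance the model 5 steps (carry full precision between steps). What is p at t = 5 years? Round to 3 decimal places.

0.524

Update rule: p ← p + [c·p·(h−p) − e·p]·Δt with Δt = 1.
  1  |  dp/dt·Δt = -0.063600  |  p_1 = 0.536400
  2  |  dp/dt·Δt = -0.009097  |  p_2 = 0.527303
  3  |  dp/dt·Δt = -0.002227  |  p_3 = 0.525075
  4  |  dp/dt·Δt = -0.000581  |  p_4 = 0.524495
  5  |  dp/dt·Δt = -0.000154  |  p_5 = 0.524341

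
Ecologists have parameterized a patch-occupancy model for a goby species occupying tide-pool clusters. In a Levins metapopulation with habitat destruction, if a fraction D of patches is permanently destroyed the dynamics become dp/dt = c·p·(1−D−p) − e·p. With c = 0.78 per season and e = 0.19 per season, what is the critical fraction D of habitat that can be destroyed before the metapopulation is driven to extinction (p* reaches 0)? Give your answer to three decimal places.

The nontrivial equilibrium is p* = (1−D) − e/c; extinction occurs when this hits zero.
So D_crit = 1 − e/c = 1 − 0.19/0.78 = 1 − 0.2436 = 0.7564.
Note this equals the original equilibrium occupancy — the Levins extinction-debt result.

0.756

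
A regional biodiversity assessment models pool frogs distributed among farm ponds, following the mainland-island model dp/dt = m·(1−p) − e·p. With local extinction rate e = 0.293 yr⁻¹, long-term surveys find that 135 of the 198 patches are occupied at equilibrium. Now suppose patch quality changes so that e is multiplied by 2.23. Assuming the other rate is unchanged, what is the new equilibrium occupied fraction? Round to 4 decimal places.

0.4900

Observed p* = 135/198 = 0.68182.
Balance m(1−p*) = e·p* gives m = e·p*/(1−p*) = 0.293×0.68182/0.31818 = 0.62786.
New p* = m/(m+e) = 0.62786/(0.62786+0.65339) = 0.49004.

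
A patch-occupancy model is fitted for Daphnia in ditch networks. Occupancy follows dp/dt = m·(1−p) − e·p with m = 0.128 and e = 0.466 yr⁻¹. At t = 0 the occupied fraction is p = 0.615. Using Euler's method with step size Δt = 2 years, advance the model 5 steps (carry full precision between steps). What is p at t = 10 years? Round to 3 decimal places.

Update rule: p ← p + [m·(1−p) − e·p]·Δt with Δt = 2.
step 1: Δp = -0.47462, p = 0.14038
step 2: Δp = +0.08923, p = 0.22961
step 3: Δp = -0.01677, p = 0.21283
step 4: Δp = +0.00315, p = 0.21599
step 5: Δp = -0.00059, p = 0.21539

0.215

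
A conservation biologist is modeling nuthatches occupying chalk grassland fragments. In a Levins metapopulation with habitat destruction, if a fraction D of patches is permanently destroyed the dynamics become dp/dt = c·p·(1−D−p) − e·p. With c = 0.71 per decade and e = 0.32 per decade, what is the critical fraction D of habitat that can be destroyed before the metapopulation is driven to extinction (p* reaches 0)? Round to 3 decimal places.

The nontrivial equilibrium is p* = (1−D) − e/c; extinction occurs when this hits zero.
So D_crit = 1 − e/c = 1 − 0.32/0.71 = 1 − 0.4507 = 0.5493.
This equals the undisturbed p*, a classic result of Lande's extension.

0.549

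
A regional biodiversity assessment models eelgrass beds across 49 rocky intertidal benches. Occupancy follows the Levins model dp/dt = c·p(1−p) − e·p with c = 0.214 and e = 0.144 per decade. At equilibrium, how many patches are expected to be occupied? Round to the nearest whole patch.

p* = 1 − e/c = 1 − 0.144/0.214 = 0.3271.
Expected occupied patches = N × p* = 49 × 0.3271 = 16.03 ≈ 16.

16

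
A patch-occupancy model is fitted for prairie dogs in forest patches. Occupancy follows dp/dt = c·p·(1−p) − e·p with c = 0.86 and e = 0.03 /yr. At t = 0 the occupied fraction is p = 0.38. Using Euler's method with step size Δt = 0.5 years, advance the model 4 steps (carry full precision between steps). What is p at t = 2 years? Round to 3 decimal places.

Update rule: p ← p + [c·p·(1−p) − e·p]·Δt with Δt = 0.5.
p: 0.38000 → 0.47561  (Δp = +0.09561)
p: 0.47561 → 0.57572  (Δp = +0.10011)
p: 0.57572 → 0.67212  (Δp = +0.09640)
p: 0.67212 → 0.75680  (Δp = +0.08468)

0.757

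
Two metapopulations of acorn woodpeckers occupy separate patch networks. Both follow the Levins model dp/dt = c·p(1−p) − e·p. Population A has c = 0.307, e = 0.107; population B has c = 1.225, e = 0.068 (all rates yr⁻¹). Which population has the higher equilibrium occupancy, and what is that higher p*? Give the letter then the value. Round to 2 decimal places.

A: p*_A = 1 − 0.107/0.307 = 0.6515.
B: p*_B = 1 − 0.068/1.225 = 0.9445.
B is higher at 0.9445.

B, 0.94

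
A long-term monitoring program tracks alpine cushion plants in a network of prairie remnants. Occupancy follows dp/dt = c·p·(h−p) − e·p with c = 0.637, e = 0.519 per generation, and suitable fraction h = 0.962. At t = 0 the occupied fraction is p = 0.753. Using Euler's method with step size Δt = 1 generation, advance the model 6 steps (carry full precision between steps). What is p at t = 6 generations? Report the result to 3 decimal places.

Update rule: p ← p + [c·p·(h−p) − e·p]·Δt with Δt = 1.
p: 0.75300 → 0.46244  (Δp = -0.29056)
p: 0.46244 → 0.36959  (Δp = -0.09285)
p: 0.36959 → 0.31724  (Δp = -0.05235)
p: 0.31724 → 0.28289  (Δp = -0.03435)
p: 0.28289 → 0.25845  (Δp = -0.02444)
p: 0.25845 → 0.24014  (Δp = -0.01831)

0.240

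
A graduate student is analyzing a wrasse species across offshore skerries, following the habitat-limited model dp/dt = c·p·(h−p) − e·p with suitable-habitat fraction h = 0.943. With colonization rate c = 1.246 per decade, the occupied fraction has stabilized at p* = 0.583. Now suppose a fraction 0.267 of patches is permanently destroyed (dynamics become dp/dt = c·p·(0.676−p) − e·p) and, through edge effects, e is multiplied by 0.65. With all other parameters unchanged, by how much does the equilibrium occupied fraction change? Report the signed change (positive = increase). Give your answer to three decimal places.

-0.141

Balance c(h−p*) = e gives e = 1.246×(0.943 − 0.58300) = 0.44856.
New p* = 0.676 − e/c = 0.676 − 0.29156/1.24600 = 0.44200.
Δp* = 0.44200 − 0.58300 = -0.14100.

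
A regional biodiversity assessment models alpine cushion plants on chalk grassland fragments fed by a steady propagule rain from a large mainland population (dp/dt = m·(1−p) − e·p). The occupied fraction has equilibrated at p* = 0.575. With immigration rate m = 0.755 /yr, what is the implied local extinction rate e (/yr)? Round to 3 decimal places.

0.558

At equilibrium m(1−p*) = e·p*, so e = m(1−p*)/p*.
e = 0.755 × 0.4250 / 0.575 = 0.5580.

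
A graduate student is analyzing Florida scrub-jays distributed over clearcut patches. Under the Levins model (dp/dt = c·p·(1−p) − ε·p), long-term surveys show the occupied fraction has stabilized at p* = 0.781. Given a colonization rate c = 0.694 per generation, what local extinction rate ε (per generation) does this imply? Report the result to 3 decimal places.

0.152

At equilibrium c(1−p*) = ε.
ε = 0.694 × (1 − 0.781) = 0.694 × 0.2190 = 0.1520.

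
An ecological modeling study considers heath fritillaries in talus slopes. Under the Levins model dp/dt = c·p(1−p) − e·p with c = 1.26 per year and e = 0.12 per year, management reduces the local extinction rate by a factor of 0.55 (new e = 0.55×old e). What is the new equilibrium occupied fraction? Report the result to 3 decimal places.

0.948

Before: p* = 1 − 0.12/1.26 = 0.9048.
After the change, c = 1.26, e = 0.066, so p* = 1 − 0.066/1.26 = 0.9476.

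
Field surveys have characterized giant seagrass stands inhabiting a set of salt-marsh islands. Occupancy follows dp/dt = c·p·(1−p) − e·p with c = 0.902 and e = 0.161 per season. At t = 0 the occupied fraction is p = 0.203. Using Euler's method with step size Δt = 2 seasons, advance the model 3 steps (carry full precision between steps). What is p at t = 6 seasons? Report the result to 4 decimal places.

Update rule: p ← p + [c·p·(1−p) − e·p]·Δt with Δt = 2.
step 1: Δp = +0.22650, p = 0.42950
step 2: Δp = +0.30373, p = 0.73324
step 3: Δp = +0.11676, p = 0.85000

0.8500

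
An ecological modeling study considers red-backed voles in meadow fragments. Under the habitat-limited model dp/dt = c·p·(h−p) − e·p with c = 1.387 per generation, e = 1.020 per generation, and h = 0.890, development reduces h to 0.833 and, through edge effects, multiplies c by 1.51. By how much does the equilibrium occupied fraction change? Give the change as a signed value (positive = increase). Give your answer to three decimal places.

0.191

Before: p* = h − e/c = 0.890 − 1.020/1.387 = 0.890 − 0.7354 = 0.1546.
After: c = 2.09437, e = 1.02, h = 0.833; p* = 0.833 − 1.02/2.09437 = 0.3460.
Δp* = 0.3460 − 0.1546 = +0.1914.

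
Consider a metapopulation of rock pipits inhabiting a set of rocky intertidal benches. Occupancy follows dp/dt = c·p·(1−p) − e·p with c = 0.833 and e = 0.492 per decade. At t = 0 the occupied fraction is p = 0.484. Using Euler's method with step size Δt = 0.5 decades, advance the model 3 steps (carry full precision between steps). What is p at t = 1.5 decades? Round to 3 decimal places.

0.448

Update rule: p ← p + [c·p·(1−p) − e·p]·Δt with Δt = 0.5.
p: 0.48400 → 0.46895  (Δp = -0.01505)
p: 0.46895 → 0.45732  (Δp = -0.01164)
p: 0.45732 → 0.44818  (Δp = -0.00913)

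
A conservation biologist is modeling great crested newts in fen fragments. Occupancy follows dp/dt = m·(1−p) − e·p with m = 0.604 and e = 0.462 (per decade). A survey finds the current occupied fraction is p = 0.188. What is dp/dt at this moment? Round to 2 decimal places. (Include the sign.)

0.40

Colonization term: m·(1−p) = 0.604×0.8120 = 0.49045.
Extinction term: e·p = 0.08686.
dp/dt = 0.49045 − 0.08686 = 0.40359.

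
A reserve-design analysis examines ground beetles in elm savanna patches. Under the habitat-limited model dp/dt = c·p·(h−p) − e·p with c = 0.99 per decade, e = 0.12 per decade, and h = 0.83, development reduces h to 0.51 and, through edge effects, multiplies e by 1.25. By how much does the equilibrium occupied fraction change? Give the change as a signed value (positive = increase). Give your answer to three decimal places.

Before: p* = h − e/c = 0.83 − 0.12/0.99 = 0.83 − 0.1212 = 0.7088.
After: c = 0.99, e = 0.15, h = 0.51; p* = 0.51 − 0.15/0.99 = 0.3585.
Δp* = 0.3585 − 0.7088 = -0.3503.

-0.350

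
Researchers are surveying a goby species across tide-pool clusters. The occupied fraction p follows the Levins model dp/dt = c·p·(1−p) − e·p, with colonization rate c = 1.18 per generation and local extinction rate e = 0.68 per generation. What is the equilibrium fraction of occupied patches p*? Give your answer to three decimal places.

0.424

At equilibrium, colonization balances extinction: c·p*·(1−p*) = e·p*.
So p* = 1 − e/c = 1 − 0.68/1.18 = 1 − 0.5763 = 0.4237.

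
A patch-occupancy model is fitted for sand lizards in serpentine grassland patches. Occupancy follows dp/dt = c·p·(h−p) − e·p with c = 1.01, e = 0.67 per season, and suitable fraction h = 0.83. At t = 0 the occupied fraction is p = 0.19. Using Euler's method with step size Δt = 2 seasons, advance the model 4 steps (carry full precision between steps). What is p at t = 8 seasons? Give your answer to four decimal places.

Update rule: p ← p + [c·p·(h−p) − e·p]·Δt with Δt = 2.
p: 0.19000 → 0.18103  (Δp = -0.00897)
p: 0.18103 → 0.17577  (Δp = -0.00527)
p: 0.17577 → 0.17252  (Δp = -0.00324)
p: 0.17252 → 0.17047  (Δp = -0.00205)

0.1705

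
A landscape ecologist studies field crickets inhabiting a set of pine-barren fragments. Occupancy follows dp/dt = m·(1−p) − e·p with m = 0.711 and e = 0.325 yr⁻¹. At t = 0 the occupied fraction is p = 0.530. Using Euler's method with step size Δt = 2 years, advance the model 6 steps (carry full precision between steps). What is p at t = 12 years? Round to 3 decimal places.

0.449

Update rule: p ← p + [m·(1−p) − e·p]·Δt with Δt = 2.
p: 0.53000 → 0.85384  (Δp = +0.32384)
p: 0.85384 → 0.50668  (Δp = -0.34716)
p: 0.50668 → 0.87884  (Δp = +0.37215)
p: 0.87884 → 0.47989  (Δp = -0.39895)
p: 0.47989 → 0.90756  (Δp = +0.42767)
p: 0.90756 → 0.44910  (Δp = -0.45846)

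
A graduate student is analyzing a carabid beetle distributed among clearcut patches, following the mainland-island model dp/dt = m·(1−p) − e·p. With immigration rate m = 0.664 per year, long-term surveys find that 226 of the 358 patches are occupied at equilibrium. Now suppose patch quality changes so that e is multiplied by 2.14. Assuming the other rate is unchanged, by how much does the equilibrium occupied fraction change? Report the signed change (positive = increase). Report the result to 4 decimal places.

Observed p* = 226/358 = 0.63128.
Balance m(1−p*) = e·p* gives e = m(1−p*)/p* = 0.664×0.36872/0.63128 = 0.38783.
New p* = m/(m+e) = 0.66400/(0.66400+0.82996) = 0.44446.
Δp* = 0.44446 − 0.63128 = -0.18682.

-0.1868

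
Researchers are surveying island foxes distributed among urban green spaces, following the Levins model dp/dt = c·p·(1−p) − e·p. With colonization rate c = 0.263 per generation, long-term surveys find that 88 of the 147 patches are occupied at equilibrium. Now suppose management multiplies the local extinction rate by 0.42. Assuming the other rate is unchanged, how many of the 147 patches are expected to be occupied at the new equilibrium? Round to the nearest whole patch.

Observed p* = 88/147 = 0.59864.
Balance c(1−p*) = e gives e = 0.263×(1 − 0.59864) = 0.10556.
New p* = 1 − e/c = 1 − 0.04434/0.26300 = 0.83141.
Expected occupied = 147 × 0.83141 = 122.22 ≈ 122.

122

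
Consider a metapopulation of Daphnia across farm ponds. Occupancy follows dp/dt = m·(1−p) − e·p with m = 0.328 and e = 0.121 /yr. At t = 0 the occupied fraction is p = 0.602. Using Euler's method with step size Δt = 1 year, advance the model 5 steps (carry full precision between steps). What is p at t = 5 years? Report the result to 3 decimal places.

Update rule: p ← p + [m·(1−p) − e·p]·Δt with Δt = 1.
p: 0.60200 → 0.65970  (Δp = +0.05770)
p: 0.65970 → 0.69150  (Δp = +0.03179)
p: 0.69150 → 0.70901  (Δp = +0.01752)
p: 0.70901 → 0.71867  (Δp = +0.00965)
p: 0.71867 → 0.72399  (Δp = +0.00532)

0.724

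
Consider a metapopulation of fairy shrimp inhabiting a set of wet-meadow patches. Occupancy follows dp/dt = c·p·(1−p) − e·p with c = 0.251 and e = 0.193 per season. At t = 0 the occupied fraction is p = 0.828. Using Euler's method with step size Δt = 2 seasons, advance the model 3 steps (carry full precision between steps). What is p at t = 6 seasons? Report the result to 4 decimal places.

Update rule: p ← p + [c·p·(1−p) − e·p]·Δt with Δt = 2.
p: 0.82800 → 0.57988  (Δp = -0.24812)
p: 0.57988 → 0.47835  (Δp = -0.10154)
p: 0.47835 → 0.41897  (Δp = -0.05938)

0.4190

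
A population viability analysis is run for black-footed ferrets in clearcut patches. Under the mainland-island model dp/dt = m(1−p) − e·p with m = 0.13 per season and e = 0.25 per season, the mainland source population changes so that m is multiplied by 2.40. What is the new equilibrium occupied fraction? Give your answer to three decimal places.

Before: p* = 0.13/(0.13+0.25) = 0.3421.
After: m = 0.312, e = 0.25; p* = 0.312/0.5620 = 0.5552.

0.555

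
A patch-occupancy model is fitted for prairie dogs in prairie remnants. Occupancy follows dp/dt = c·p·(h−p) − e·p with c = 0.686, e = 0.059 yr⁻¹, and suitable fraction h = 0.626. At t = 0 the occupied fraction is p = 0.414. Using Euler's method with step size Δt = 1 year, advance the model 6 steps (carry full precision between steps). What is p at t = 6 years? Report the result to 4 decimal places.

Update rule: p ← p + [c·p·(h−p) − e·p]·Δt with Δt = 1.
step 1: Δp = +0.03578, p = 0.44978
step 2: Δp = +0.02783, p = 0.47762
step 3: Δp = +0.02044, p = 0.49806
step 4: Δp = +0.01433, p = 0.51238
step 5: Δp = +0.00970, p = 0.52209
step 6: Δp = +0.00641, p = 0.52850

0.5285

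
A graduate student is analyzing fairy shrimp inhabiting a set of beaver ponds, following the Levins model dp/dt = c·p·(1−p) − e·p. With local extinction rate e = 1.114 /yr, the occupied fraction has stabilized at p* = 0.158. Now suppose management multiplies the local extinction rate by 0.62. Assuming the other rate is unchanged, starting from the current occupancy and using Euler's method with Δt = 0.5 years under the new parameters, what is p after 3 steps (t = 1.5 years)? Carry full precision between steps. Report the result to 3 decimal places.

0.265

Balance c(1−p*) = e gives c = e/(1 − 0.15800) = 1.114/0.84200 = 1.32304.
Starting from p₀ = 0.15800; update p ← p + (dp/dt)·Δt with the new parameters.
step 1: Δp = +0.03344, p = 0.19144
step 2: Δp = +0.03629, p = 0.22773
step 3: Δp = +0.03770, p = 0.26542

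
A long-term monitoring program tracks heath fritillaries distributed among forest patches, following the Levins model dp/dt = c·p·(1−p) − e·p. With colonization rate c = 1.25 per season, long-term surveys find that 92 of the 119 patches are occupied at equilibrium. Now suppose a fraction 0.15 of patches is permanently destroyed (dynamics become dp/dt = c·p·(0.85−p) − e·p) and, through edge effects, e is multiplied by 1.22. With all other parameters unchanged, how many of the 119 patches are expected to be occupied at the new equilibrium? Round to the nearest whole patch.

Observed p* = 92/119 = 0.77311.
Balance c(1−p*) = e gives e = 1.25×(1 − 0.77311) = 0.28361.
New p* = 0.85 − e/c = 0.85 − 0.34600/1.25000 = 0.57320.
Expected occupied = 119 × 0.57320 = 68.21 ≈ 68.

68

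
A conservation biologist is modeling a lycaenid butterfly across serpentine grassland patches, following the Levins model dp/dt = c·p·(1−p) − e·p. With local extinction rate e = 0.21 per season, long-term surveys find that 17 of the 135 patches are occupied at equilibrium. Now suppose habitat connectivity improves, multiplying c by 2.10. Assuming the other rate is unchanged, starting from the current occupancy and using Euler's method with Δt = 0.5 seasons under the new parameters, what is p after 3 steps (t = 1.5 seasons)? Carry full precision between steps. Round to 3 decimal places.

Observed p* = 17/135 = 0.12593.
Balance c(1−p*) = e gives c = e/(1 − 0.12593) = 0.21/0.87407 = 0.24025.
Starting from p₀ = 0.12593; update p ← p + (dp/dt)·Δt with the new parameters.
  1  |  dp/dt·Δt = +0.014544  |  p_1 = 0.140470
  2  |  dp/dt·Δt = +0.015709  |  p_2 = 0.156179
  3  |  dp/dt·Δt = +0.016847  |  p_3 = 0.173026

0.173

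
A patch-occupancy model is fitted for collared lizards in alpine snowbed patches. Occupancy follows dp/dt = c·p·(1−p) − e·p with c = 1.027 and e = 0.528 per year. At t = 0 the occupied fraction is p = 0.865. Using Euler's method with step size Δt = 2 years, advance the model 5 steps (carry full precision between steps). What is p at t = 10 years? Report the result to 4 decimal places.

Update rule: p ← p + [c·p·(1−p) − e·p]·Δt with Δt = 2.
t = 2: p = 0.86500 + (-0.67358) = 0.19142
t = 4: p = 0.19142 + (+0.11577) = 0.30719
t = 6: p = 0.30719 + (+0.11275) = 0.41994
t = 8: p = 0.41994 + (+0.05688) = 0.47682
t = 10: p = 0.47682 + (+0.00888) = 0.48569

0.4857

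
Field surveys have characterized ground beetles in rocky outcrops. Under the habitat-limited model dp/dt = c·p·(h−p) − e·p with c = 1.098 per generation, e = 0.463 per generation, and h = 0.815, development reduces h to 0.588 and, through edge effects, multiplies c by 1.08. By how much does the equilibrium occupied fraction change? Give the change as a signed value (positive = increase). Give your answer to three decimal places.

-0.196

Before: p* = h − e/c = 0.815 − 0.463/1.098 = 0.815 − 0.4217 = 0.3933.
After: c = 1.18584, e = 0.463, h = 0.588; p* = 0.588 − 0.463/1.18584 = 0.1976.
Δp* = 0.1976 − 0.3933 = -0.1958.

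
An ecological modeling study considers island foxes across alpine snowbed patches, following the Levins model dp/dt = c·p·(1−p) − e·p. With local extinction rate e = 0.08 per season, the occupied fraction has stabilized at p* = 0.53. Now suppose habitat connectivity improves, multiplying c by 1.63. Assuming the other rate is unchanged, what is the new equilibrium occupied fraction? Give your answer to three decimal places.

0.712

Balance c(1−p*) = e gives c = e/(1 − 0.53000) = 0.08/0.47000 = 0.17021.
New p* = 1 − e/c = 1 − 0.08000/0.27744 = 0.71165.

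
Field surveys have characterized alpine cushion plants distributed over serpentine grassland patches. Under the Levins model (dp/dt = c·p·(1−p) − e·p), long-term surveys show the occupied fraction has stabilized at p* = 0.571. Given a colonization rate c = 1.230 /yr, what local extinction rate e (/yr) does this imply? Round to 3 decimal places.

0.528

At equilibrium c(1−p*) = e.
e = 1.230 × (1 − 0.571) = 1.230 × 0.4290 = 0.5277.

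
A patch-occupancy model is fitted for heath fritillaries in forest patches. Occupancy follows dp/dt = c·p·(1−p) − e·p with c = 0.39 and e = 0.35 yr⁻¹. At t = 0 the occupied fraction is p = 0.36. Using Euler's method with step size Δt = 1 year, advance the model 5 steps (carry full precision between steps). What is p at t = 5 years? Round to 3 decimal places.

Update rule: p ← p + [c·p·(1−p) − e·p]·Δt with Δt = 1.
step 1: Δp = -0.03614, p = 0.32386
step 2: Δp = -0.02795, p = 0.29591
step 3: Δp = -0.02231, p = 0.27359
step 4: Δp = -0.01825, p = 0.25534
step 5: Δp = -0.01521, p = 0.24013

0.240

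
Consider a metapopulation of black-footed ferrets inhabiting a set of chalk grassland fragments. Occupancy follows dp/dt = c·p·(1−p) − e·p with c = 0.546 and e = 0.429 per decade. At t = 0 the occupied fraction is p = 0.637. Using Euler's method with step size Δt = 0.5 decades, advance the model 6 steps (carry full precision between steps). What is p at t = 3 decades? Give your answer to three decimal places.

Update rule: p ← p + [c·p·(1−p) − e·p]·Δt with Δt = 0.5.
step 1: Δp = -0.07351, p = 0.56349
step 2: Δp = -0.05372, p = 0.50977
step 3: Δp = -0.04112, p = 0.46865
step 4: Δp = -0.03254, p = 0.43611
step 5: Δp = -0.02641, p = 0.40970
step 6: Δp = -0.02186, p = 0.38784

0.388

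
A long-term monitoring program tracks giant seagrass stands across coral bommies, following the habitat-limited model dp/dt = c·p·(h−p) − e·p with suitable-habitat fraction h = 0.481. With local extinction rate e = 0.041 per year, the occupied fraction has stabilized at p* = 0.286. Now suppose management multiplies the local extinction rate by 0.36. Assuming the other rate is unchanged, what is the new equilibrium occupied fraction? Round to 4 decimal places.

Balance c(h−p*) = e gives c = e/(0.481 − 0.28600) = 0.041/0.19500 = 0.21026.
New p* = 0.481 − e/c = 0.481 − 0.01476/0.21026 = 0.41080.

0.4108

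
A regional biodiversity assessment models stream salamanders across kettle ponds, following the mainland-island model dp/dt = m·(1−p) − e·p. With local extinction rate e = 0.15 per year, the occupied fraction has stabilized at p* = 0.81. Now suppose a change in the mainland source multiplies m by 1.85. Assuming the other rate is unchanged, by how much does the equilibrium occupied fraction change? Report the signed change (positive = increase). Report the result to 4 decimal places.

Balance m(1−p*) = e·p* gives m = e·p*/(1−p*) = 0.15×0.81000/0.19000 = 0.63947.
New p* = m/(m+e) = 1.18302/(1.18302+0.15000) = 0.88747.
Δp* = 0.88747 − 0.81000 = +0.07747.

0.0775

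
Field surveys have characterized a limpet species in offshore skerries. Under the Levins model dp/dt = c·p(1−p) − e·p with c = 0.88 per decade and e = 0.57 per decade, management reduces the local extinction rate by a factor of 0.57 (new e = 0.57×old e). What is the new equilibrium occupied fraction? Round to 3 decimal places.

0.631

Before: p* = 1 − 0.57/0.88 = 0.3523.
After the change, c = 0.88, e = 0.3249, so p* = 1 − 0.3249/0.88 = 0.6308.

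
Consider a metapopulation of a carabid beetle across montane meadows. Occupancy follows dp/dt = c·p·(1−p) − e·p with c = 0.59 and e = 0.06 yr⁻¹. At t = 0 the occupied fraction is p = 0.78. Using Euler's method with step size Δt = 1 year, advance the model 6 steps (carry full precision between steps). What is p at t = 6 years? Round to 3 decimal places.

0.897

Update rule: p ← p + [c·p·(1−p) − e·p]·Δt with Δt = 1.
  1  |  dp/dt·Δt = +0.054444  |  p_1 = 0.834444
  2  |  dp/dt·Δt = +0.031440  |  p_2 = 0.865884
  3  |  dp/dt·Δt = +0.016563  |  p_3 = 0.882447
  4  |  dp/dt·Δt = +0.008256  |  p_4 = 0.890703
  5  |  dp/dt·Δt = +0.003995  |  p_5 = 0.894698
  6  |  dp/dt·Δt = +0.001904  |  p_6 = 0.896602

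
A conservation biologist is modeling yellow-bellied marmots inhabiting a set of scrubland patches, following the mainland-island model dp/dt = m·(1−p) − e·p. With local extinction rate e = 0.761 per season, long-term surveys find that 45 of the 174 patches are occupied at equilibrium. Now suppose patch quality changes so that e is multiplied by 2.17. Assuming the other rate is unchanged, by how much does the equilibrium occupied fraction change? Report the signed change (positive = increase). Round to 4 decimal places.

Observed p* = 45/174 = 0.25862.
Balance m(1−p*) = e·p* gives m = e·p*/(1−p*) = 0.761×0.25862/0.74138 = 0.26546.
New p* = m/(m+e) = 0.26546/(0.26546+1.65137) = 0.13849.
Δp* = 0.13849 − 0.25862 = -0.12013.

-0.1201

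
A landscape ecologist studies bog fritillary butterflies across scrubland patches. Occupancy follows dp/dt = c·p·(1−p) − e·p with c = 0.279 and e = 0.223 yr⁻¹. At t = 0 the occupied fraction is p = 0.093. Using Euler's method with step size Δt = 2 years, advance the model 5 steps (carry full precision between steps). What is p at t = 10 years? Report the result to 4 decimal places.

Update rule: p ← p + [c·p·(1−p) − e·p]·Δt with Δt = 2.
  1  |  dp/dt·Δt = +0.005590  |  p_1 = 0.098590
  2  |  dp/dt·Δt = +0.005618  |  p_2 = 0.104208
  3  |  dp/dt·Δt = +0.005612  |  p_3 = 0.109820
  4  |  dp/dt·Δt = +0.005570  |  p_4 = 0.115390
  5  |  dp/dt·Δt = +0.005494  |  p_5 = 0.120884

0.1209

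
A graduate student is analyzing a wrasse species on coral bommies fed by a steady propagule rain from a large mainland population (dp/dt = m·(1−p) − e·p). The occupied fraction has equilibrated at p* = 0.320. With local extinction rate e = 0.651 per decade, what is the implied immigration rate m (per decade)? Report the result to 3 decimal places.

0.306

At equilibrium m(1−p*) = e·p*, so m = e·p*/(1−p*).
m = 0.651 × 0.320 / 0.6800 = 0.2083/0.6800 = 0.3064.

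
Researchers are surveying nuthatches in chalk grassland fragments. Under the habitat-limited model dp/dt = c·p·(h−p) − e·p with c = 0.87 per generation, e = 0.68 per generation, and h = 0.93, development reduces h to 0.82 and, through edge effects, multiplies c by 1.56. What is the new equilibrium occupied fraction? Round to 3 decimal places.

Before: p* = h − e/c = 0.93 − 0.68/0.87 = 0.93 − 0.7816 = 0.1484.
After: c = 1.3572, e = 0.68, h = 0.82; p* = 0.82 − 0.68/1.3572 = 0.3190.

0.319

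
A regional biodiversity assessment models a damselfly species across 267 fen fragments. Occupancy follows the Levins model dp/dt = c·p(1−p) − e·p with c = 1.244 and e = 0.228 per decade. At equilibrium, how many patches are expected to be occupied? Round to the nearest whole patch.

218

p* = 1 − e/c = 1 − 0.228/1.244 = 0.8167.
Expected occupied patches = N × p* = 267 × 0.8167 = 218.06 ≈ 218.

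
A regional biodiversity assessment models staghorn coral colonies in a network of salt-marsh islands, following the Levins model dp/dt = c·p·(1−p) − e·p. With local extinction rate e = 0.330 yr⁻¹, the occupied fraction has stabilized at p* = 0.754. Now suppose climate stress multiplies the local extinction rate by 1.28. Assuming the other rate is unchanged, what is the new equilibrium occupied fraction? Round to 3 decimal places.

0.685

Balance c(1−p*) = e gives c = e/(1 − 0.75400) = 0.330/0.24600 = 1.34146.
New p* = 1 − e/c = 1 − 0.42240/1.34146 = 0.68512.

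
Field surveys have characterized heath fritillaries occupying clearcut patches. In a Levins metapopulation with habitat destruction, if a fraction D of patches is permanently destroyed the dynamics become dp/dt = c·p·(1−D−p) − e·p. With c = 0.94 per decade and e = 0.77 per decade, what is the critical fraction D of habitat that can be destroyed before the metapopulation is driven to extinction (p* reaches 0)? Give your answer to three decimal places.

0.181

The nontrivial equilibrium is p* = (1−D) − e/c; extinction occurs when this hits zero.
So D_crit = 1 − e/c = 1 − 0.77/0.94 = 1 − 0.8191 = 0.1809.
This equals the undisturbed p*, a classic result of Lande's extension.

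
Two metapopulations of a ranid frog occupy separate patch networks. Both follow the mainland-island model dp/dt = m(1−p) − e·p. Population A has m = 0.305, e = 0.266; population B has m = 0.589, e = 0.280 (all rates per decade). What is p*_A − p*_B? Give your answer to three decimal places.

A: p*_A = m/(m+e) = 0.305/0.5710 = 0.5342.
B: p*_B = 0.589/0.8690 = 0.6778.
p*_A − p*_B = 0.5342 − 0.6778 = -0.1436.

-0.144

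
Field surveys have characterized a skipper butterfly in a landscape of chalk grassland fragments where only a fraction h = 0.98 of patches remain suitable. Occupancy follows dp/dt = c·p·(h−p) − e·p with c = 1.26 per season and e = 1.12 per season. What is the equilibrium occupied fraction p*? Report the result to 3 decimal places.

Setting dp/dt = 0 and dividing by p* gives c·(h−p*) = e.
So p* = h − e/c = 0.98 − 1.12/1.26 = 0.98 − 0.8889 = 0.0911.

0.091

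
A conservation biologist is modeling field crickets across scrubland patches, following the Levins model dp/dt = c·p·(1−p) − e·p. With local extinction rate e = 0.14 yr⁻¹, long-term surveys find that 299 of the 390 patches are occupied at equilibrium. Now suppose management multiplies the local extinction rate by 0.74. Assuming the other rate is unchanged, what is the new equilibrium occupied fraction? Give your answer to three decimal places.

0.827

Observed p* = 299/390 = 0.76667.
Balance c(1−p*) = e gives c = e/(1 − 0.76667) = 0.14/0.23333 = 0.60001.
New p* = 1 − e/c = 1 − 0.10360/0.60001 = 0.82734.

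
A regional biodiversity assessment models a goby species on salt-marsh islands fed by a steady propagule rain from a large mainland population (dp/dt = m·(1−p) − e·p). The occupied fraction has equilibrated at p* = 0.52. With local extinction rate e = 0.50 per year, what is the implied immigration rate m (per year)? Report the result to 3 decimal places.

At equilibrium m(1−p*) = e·p*, so m = e·p*/(1−p*).
m = 0.50 × 0.52 / 0.4800 = 0.2600/0.4800 = 0.5417.

0.542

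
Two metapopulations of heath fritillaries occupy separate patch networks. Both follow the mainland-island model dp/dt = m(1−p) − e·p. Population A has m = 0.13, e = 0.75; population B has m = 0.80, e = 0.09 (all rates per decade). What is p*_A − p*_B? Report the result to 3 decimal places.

-0.751

A: p*_A = m/(m+e) = 0.13/0.8800 = 0.1477.
B: p*_B = 0.80/0.8900 = 0.8989.
p*_A − p*_B = 0.1477 − 0.8989 = -0.7511.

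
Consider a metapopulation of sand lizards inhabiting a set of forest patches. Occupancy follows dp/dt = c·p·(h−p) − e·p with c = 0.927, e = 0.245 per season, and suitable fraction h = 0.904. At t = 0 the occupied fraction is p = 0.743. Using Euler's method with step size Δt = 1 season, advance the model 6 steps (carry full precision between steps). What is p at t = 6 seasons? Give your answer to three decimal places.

Update rule: p ← p + [c·p·(h−p) − e·p]·Δt with Δt = 1.
  1  |  dp/dt·Δt = -0.071144  |  p_1 = 0.671856
  2  |  dp/dt·Δt = -0.020023  |  p_2 = 0.651833
  3  |  dp/dt·Δt = -0.007327  |  p_3 = 0.644506
  4  |  dp/dt·Δt = -0.002867  |  p_4 = 0.641638
  5  |  dp/dt·Δt = -0.001149  |  p_5 = 0.640489
  6  |  dp/dt·Δt = -0.000465  |  p_6 = 0.640025

0.640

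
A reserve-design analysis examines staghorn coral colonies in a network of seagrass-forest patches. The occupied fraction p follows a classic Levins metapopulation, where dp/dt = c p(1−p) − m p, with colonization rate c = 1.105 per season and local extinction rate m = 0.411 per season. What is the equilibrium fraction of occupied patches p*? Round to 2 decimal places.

0.63

Setting dp/dt = 0 and dividing through by p* gives c·(1−p*) = m.
So p* = 1 − m/c = 1 − 0.411/1.105 = 1 − 0.3719 = 0.6281.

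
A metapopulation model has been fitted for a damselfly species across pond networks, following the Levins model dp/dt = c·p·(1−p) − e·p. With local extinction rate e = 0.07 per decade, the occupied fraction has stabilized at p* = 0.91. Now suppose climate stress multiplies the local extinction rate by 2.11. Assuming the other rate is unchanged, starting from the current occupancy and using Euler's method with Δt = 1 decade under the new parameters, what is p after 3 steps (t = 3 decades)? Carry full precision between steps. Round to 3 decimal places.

0.814

Balance c(1−p*) = e gives c = e/(1 − 0.91000) = 0.07/0.09000 = 0.77778.
Starting from p₀ = 0.91000; update p ← p + (dp/dt)·Δt with the new parameters.
  1  |  dp/dt·Δt = -0.070707  |  p_1 = 0.839293
  2  |  dp/dt·Δt = -0.019057  |  p_2 = 0.820236
  3  |  dp/dt·Δt = -0.006467  |  p_3 = 0.813770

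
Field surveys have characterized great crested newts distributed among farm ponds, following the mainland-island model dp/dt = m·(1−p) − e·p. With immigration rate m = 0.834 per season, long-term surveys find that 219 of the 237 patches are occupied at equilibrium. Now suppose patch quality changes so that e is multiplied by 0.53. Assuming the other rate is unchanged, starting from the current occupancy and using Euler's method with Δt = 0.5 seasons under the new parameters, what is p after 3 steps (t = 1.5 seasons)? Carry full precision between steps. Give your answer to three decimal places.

0.952

Observed p* = 219/237 = 0.92405.
Balance m(1−p*) = e·p* gives e = m(1−p*)/p* = 0.834×0.07595/0.92405 = 0.06855.
Starting from p₀ = 0.92405; update p ← p + (dp/dt)·Δt with the new parameters.
t = 0.5: p = 0.92405 + (+0.01489) = 0.93894
t = 1: p = 0.93894 + (+0.00841) = 0.94734
t = 1.5: p = 0.94734 + (+0.00475) = 0.95209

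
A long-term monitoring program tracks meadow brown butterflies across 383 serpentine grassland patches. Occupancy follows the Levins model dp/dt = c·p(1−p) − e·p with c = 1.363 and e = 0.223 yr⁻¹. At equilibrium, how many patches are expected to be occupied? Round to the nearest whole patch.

320

p* = 1 − e/c = 1 − 0.223/1.363 = 0.8364.
Expected occupied patches = N × p* = 383 × 0.8364 = 320.34 ≈ 320.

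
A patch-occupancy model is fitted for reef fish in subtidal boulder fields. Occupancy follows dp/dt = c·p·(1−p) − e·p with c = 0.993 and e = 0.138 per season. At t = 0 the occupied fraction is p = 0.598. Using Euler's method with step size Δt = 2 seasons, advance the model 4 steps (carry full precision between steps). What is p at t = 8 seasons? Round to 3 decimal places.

0.842

Update rule: p ← p + [c·p·(1−p) − e·p]·Δt with Δt = 2.
  1  |  dp/dt·Δt = +0.312378  |  p_1 = 0.910378
  2  |  dp/dt·Δt = -0.089228  |  p_2 = 0.821151
  3  |  dp/dt·Δt = +0.065031  |  p_3 = 0.886181
  4  |  dp/dt·Δt = -0.044270  |  p_4 = 0.841911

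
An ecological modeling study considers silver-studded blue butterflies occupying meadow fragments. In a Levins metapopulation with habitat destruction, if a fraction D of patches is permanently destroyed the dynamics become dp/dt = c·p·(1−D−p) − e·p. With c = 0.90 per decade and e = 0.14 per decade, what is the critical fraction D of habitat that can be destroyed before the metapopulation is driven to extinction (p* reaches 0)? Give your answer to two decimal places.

0.84

The nontrivial equilibrium is p* = (1−D) − e/c; extinction occurs when this hits zero.
So D_crit = 1 − e/c = 1 − 0.14/0.90 = 1 − 0.1556 = 0.8444.
This equals the undisturbed p*, a classic result of Lande's extension.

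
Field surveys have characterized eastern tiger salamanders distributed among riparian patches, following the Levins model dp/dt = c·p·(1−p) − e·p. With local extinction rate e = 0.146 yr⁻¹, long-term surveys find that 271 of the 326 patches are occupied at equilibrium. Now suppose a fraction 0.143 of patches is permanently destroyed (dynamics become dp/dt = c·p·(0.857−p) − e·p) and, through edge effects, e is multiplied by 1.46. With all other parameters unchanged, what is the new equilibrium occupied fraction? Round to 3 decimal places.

Observed p* = 271/326 = 0.83129.
Balance c(1−p*) = e gives c = e/(1 − 0.83129) = 0.146/0.16871 = 0.86539.
New p* = 0.857 − e/c = 0.857 − 0.21316/0.86539 = 0.61068.

0.611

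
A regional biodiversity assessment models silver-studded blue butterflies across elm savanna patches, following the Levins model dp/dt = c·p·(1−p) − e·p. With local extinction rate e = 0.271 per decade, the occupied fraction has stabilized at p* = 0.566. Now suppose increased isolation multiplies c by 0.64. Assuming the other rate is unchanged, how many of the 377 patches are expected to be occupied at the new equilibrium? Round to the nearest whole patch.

121

Balance c(1−p*) = e gives c = e/(1 − 0.56600) = 0.271/0.43400 = 0.62442.
New p* = 1 − e/c = 1 − 0.27100/0.39963 = 0.32187.
Expected occupied = 377 × 0.32187 = 121.34 ≈ 121.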